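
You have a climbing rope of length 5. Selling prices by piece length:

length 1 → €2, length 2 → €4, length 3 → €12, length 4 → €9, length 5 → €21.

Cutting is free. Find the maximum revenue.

21

Build v[k] bottom-up: v[k] = max over allowed piece i of (p[i] + v[k−i]).
v[1] = 2
v[2] = max(2+2, 4+0) = 4
v[3] = max(2+4, 4+2, 12+0) = 12
v[4] = max(2+12, 4+4, 12+2, 9+0) = 14
v[5] = max(2+14, 4+12, 12+4, 9+2, 21+0) = 21
Best is to sell the whole 5-meter piece uncut for €21.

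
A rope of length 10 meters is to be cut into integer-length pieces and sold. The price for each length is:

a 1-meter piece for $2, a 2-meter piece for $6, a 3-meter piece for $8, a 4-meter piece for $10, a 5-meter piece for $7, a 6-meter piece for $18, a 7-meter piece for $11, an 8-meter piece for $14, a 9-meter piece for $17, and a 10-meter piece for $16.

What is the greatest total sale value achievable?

30

Let v[k] be the best obtainable value from length k. For each k, try every first piece i and keep the best of price[i] + v[k−i].
v[1] = 2
v[2] = 6
v[3] = 8  (first piece 1, then v[2]=6)
v[4] = 12  (first piece 2, then v[2]=6)
v[5] = 14  (first piece 1, then v[4]=12)
v[6] = 18  (first piece 2, then v[4]=12)
v[7] = 20  (first piece 1, then v[6]=18)
v[8] = 24  (first piece 2, then v[6]=18)
v[9] = 26  (first piece 1, then v[8]=24)
v[10] = 30  (first piece 2, then v[8]=24)
One optimal cutting: 2 + 2 + 2 + 2 + 2 → $6 + $6 + $6 + $6 + $6 = $30.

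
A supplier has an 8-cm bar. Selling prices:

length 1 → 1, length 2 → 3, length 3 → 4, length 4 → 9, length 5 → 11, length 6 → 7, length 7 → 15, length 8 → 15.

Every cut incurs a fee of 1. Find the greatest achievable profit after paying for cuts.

Consider every possible first cut. r[k] is the best of p[i]+r[k−i] over all sellable i≤k, charging 1 whenever i<k.
r[1] = 1
r[2] = 3
r[3] = 4
r[4] = 9
r[5] = 11
r[6] = 11  (first piece 1, then r[5]=11)
r[7] = 15
r[8] = 17  (first piece 4, then r[4]=9)
One optimal plan: pieces 4 + 4 (1 cut) → 18 − 1 = 17.

17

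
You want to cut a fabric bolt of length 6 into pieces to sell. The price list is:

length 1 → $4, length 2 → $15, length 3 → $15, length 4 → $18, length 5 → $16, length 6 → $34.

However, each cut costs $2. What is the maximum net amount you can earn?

41

Consider every possible first cut. r[k] is the best of p[i]+r[k−i] over all sellable i≤k, charging 2 whenever i<k.
r[1] = 4
r[2] = max(4+4-2, 15+0) = 15
r[3] = max(4+15-2, 15+4-2, 15+0) = 17
r[4] = max(4+17-2, 15+15-2, 15+4-2, 18+0) = 28
r[5] = max(4+28-2, 15+17-2, 15+15-2, 18+4-2, 16+0) = 30
r[6] = max(4+30-2, 15+28-2, 15+17-2, 18+15-2, 16+4-2, 34+0) = 41
One optimal plan: pieces 2 + 2 + 2 (2 cuts) → $45 − $4 = $41.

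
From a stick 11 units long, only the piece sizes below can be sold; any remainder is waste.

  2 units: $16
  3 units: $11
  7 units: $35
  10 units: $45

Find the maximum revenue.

Build f[k] bottom-up: f[k] = max over allowed piece i of (p[i] + f[k−i]).
f[1] = 0
f[2] = 16
f[3] = 16
f[4] = 32  (first piece 2, then f[2]=16)
f[5] = 32
f[6] = 48  (first piece 2, then f[4]=32)
f[7] = 48
f[8] = 64  (first piece 2, then f[6]=48)
f[9] = 64
f[10] = 80  (first piece 2, then f[8]=64)
f[11] = 80
One optimal cutting: pieces 2 + 2 + 2 + 2 + 2 with 1 unit of scrap → $80.

80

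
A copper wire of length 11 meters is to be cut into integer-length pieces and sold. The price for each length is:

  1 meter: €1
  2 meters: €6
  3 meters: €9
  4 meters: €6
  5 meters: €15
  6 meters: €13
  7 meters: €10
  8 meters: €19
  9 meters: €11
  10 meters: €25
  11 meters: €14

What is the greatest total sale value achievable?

Let r[k] be the best obtainable value from length k. For each k, try every first piece i and keep the best of price[i] + r[k−i].
r[1] = 1
r[2] = max(1+1, 6+0) = 6
r[3] = max(1+6, 6+1, 9+0) = 9
r[4] = max(1+9, 6+6, 9+1, 6+0) = 12
r[5] = max(1+12, 6+9, 9+6, 6+1, 15+0) = 15
r[6] = max(1+15, 6+12, 9+9, 6+6, 15+1, 13+0) = 18
r[7] = max(1+18, 6+15, 9+12, …, 13+1, 10+0) = 21
r[8] = max(1+21, 6+18, 9+15, …, 10+1, 19+0) = 24
r[9] = max(1+24, 6+21, 9+18, …, 19+1, 11+0) = 27
r[10] = max(1+27, 6+24, 9+21, …, 11+1, 25+0) = 30
r[11] = max(1+30, 6+27, 9+24, …, 25+1, 14+0) = 33
One optimal cutting: 3 + 2 + 2 + 2 + 2 → €9 + €6 + €6 + €6 + €6 = €33.

33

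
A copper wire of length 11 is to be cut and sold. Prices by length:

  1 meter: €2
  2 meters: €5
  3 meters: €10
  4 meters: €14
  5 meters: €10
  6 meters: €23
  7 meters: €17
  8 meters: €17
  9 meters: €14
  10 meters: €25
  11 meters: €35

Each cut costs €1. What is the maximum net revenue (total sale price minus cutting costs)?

Let net[k] be the best obtainable value from length k. For each k, try every first piece i and keep the best of price[i] + net[k−i] minus the 1 cut fee when i<k.
net[1] = 2
net[2] = max(2+2-1, 5+0) = 5
net[3] = max(2+5-1, 5+2-1, 10+0) = 10
net[4] = max(2+10-1, 5+5-1, 10+2-1, 14+0) = 14
net[5] = max(2+14-1, 5+10-1, 10+5-1, 14+2-1, 10+0) = 15
net[6] = max(2+15-1, 5+14-1, 10+10-1, 14+5-1, 10+2-1, 23+0) = 23
net[7] = max(2+23-1, 5+15-1, 10+14-1, …, 23+2-1, 17+0) = 24
net[8] = max(2+24-1, 5+23-1, 10+15-1, …, 17+2-1, 17+0) = 27
net[9] = max(2+27-1, 5+24-1, 10+23-1, …, 17+2-1, 14+0) = 32
net[10] = max(2+32-1, 5+27-1, 10+24-1, …, 14+2-1, 25+0) = 36
net[11] = max(2+36-1, 5+32-1, 10+27-1, …, 25+2-1, 35+0) = 37
One optimal plan: pieces 6 + 4 + 1 (2 cuts) → €39 − €2 = €37.

37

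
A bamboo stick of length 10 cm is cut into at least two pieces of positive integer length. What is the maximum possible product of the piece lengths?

Let f[k] be the best product for length k (with at least one cut). For each first piece i, the rest contributes max(k−i, f[k−i]).
Small cases: f[2]=1, f[3]=2, f[4]=4.
f[5] = 2*max(3,2) = 2*3 = 6
f[6] = 3*max(3,2) = 3*3 = 9
f[7] = 2*max(5,6) = 2*6 = 12
f[8] = 2*max(6,9) = 2*9 = 18
f[9] = 3*max(6,9) = 3*9 = 27
f[10] = 2*max(8,18) = 2*18 = 36
One optimal split: 3 + 3 + 2 + 2; product 3*3*2*2 = 36.

36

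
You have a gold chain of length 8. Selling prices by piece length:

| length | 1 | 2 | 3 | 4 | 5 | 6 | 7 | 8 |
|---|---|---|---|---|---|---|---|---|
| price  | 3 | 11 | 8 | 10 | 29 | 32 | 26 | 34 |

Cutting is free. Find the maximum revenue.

Let r[k] be the best obtainable value from length k. For each k, try every first piece i and keep the best of price[i] + r[k−i].
r[1] = 3
r[2] = max(3+3, 11+0) = 11
r[3] = max(3+11, 11+3, 8+0) = 14
r[4] = max(3+14, 11+11, 8+3, 10+0) = 22
r[5] = max(3+22, 11+14, 8+11, 10+3, 29+0) = 29
r[6] = max(3+29, 11+22, 8+14, 10+11, 29+3, 32+0) = 33
r[7] = max(3+33, 11+29, 8+22, …, 32+3, 26+0) = 40
r[8] = max(3+40, 11+33, 8+29, …, 26+3, 34+0) = 44
One optimal cutting: 2 + 2 + 2 + 2 → $11 + $11 + $11 + $11 = $44.

44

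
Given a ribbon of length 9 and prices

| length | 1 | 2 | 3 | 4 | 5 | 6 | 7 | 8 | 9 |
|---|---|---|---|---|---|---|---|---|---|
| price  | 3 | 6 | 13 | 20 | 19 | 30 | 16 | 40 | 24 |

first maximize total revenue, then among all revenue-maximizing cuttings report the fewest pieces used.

2

Consider every possible first cut. r[k] is the best of p[i]+r[k−i] over all sellable i≤k.
r[1] = 3
r[2] = max(3+3, 6+0) = 6
r[3] = max(3+6, 6+3, 13+0) = 13
r[4] = max(3+13, 6+6, 13+3, 20+0) = 20
r[5] = max(3+20, 6+13, 13+6, 20+3, 19+0) = 23
r[6] = max(3+23, 6+20, 13+13, 20+6, 19+3, 30+0) = 30
r[7] = max(3+30, 6+23, 13+20, …, 30+3, 16+0) = 33
r[8] = max(3+33, 6+30, 13+23, …, 16+3, 40+0) = 40
r[9] = max(3+40, 6+33, 13+30, …, 40+3, 24+0) = 43
Maximum revenue is ¢43.
Now minimize piece count subject to staying optimal: for each k, pieces[k] = 1 + min over i with p[i]+r[k−i]=r[k] of pieces[k−i].
pieces[6] = 1
pieces[7] = 2
pieces[8] = 1
pieces[9] = 2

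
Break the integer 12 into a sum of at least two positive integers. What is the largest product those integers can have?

81

Let P[k] be the best product for length k (with at least one cut). For each first piece i, the rest contributes max(k−i, P[k−i]).
P[2] = 1×max(1,0) = 1×1 = 1
P[3] = max(1×2, 2×1) = 2
P[4] = max(1×3, 2×2, 3×1) = 4
P[5] = max(1×4, 2×3, 3×2, 4×1) = 6
P[6] = max(1×6, 2×4, 3×3, 4×2, 5×1) = 9
P[7] = max(1×9, 2×6, 3×4, 4×3, 5×2, 6×1) = 12
P[8] = max(1×12, 2×9, 3×6, …, 6×2, 7×1) = 18
P[9] = max(1×18, 2×12, 3×9, …, 7×2, 8×1) = 27
P[10] = max(1×27, 2×18, 3×12, …, 8×2, 9×1) = 36
P[11] = max(1×36, 2×27, 3×18, …, 9×2, 10×1) = 54
P[12] = max(1×54, 2×36, 3×27, …, 10×2, 11×1) = 81
One optimal split: 3 + 3 + 3 + 3; product 3×3×3×3 = 81.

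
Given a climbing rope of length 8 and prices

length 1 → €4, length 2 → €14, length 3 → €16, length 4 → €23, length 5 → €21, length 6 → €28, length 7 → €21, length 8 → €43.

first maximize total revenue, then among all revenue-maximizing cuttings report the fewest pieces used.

4

Consider every possible first cut. r[k] is the best of p[i]+r[k−i] over all sellable i≤k.
r[1] = 4
r[2] = 14
r[3] = 18  (first piece 1, then r[2]=14)
r[4] = 28  (first piece 2, then r[2]=14)
r[5] = 32  (first piece 1, then r[4]=28)
r[6] = 42  (first piece 2, then r[4]=28)
r[7] = 46  (first piece 1, then r[6]=42)
r[8] = 56  (first piece 2, then r[6]=42)
Maximum revenue is €56.
Now minimize piece count subject to staying optimal: for each k, pieces[k] = 1 + min over i with p[i]+r[k−i]=r[k] of pieces[k−i].
pieces[5] = 3
pieces[6] = 3
pieces[7] = 4
pieces[8] = 4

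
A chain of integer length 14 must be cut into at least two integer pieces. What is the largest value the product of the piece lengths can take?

162

Let prod[k] be the best product for length k (with at least one cut). For each first piece i, the rest contributes max(k−i, prod[k−i]).
prod[2] = 1×max(1,0) = 1×1 = 1
prod[3] = 1×max(2,1) = 1×2 = 2
prod[4] = 2×max(2,1) = 2×2 = 4
prod[5] = 2×max(3,2) = 2×3 = 6
prod[6] = 3×max(3,2) = 3×3 = 9
prod[7] = 2×max(5,6) = 2×6 = 12
prod[8] = 2×max(6,9) = 2×9 = 18
prod[9] = 3×max(6,9) = 3×9 = 27
prod[10] = 2×max(8,18) = 2×18 = 36
prod[11] = 2×max(9,27) = 2×27 = 54
prod[12] = 3×max(9,27) = 3×27 = 81
prod[13] = 2×max(11,54) = 2×54 = 108
prod[14] = 2×max(12,81) = 2×81 = 162
One optimal split: 3 + 3 + 3 + 3 + 2; product 3×3×3×3×2 = 162.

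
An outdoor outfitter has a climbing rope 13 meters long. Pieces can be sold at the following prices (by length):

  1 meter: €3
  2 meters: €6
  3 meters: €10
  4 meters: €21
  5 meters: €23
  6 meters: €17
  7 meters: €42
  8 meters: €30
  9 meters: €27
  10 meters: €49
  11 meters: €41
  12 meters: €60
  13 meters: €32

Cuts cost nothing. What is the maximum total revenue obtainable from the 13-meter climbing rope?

69

Build R[k] bottom-up: R[k] = max over allowed piece i of (p[i] + R[k−i]).
R[1] = 3
R[2] = max(3+3, 6+0) = 6
R[3] = max(3+6, 6+3, 10+0) = 10
R[4] = max(3+10, 6+6, 10+3, 21+0) = 21
R[5] = max(3+21, 6+10, 10+6, 21+3, 23+0) = 24
R[6] = max(3+24, 6+21, 10+10, 21+6, 23+3, 17+0) = 27
R[7] = max(3+27, 6+24, 10+21, …, 17+3, 42+0) = 42
R[8] = max(3+42, 6+27, 10+24, …, 42+3, 30+0) = 45
R[9] = max(3+45, 6+42, 10+27, …, 30+3, 27+0) = 48
R[10] = max(3+48, 6+45, 10+42, …, 27+3, 49+0) = 52
R[11] = max(3+52, 6+48, 10+45, …, 49+3, 41+0) = 63
R[12] = max(3+63, 6+52, 10+48, …, 41+3, 60+0) = 66
R[13] = max(3+66, 6+63, 10+52, …, 60+3, 32+0) = 69
One optimal cutting: 7 + 4 + 1 + 1 → €42 + €21 + €3 + €3 = €69.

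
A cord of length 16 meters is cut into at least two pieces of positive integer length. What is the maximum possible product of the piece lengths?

324

Fill g[k] for k=2..16: at each k try every first piece i and multiply by the better of (k−i) uncut or g[k−i].
Small cases: g[2]=1, g[3]=2, g[4]=4, g[5]=6, g[6]=9, g[7]=12, g[8]=18.
g[9] = max(1×18, 2×12, 3×9, …, 7×2, 8×1) = 27
g[10] = max(1×27, 2×18, 3×12, …, 8×2, 9×1) = 36
g[11] = max(1×36, 2×27, 3×18, …, 9×2, 10×1) = 54
g[12] = max(1×54, 2×36, 3×27, …, 10×2, 11×1) = 81
g[13] = max(1×81, 2×54, 3×36, …, 11×2, 12×1) = 108
g[14] = max(1×108, 2×81, 3×54, …, 12×2, 13×1) = 162
g[15] = max(1×162, 2×108, 3×81, …, 13×2, 14×1) = 243
g[16] = max(1×243, 2×162, 3×108, …, 14×2, 15×1) = 324
One optimal split: 3 + 3 + 3 + 3 + 2 + 2; product 3×3×3×3×2×2 = 324.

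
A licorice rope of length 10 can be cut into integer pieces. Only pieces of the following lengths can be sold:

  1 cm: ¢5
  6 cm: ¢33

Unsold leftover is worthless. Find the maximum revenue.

53

Build best[k] bottom-up: best[k] = max over allowed piece i of (p[i] + best[k−i]).
best[1] = 5
best[2] = 10  (first piece 1, then best[1]=5)
best[3] = 15  (first piece 1, then best[2]=10)
best[4] = 20  (first piece 1, then best[3]=15)
best[5] = 25  (first piece 1, then best[4]=20)
best[6] = max(5+25, 33+0) = 33
best[7] = max(5+33, 33+5) = 38
best[8] = max(5+38, 33+10) = 43
best[9] = max(5+43, 33+15) = 48
best[10] = max(5+48, 33+20) = 53
One optimal cutting: 6 + 1 + 1 + 1 + 1 → ¢53.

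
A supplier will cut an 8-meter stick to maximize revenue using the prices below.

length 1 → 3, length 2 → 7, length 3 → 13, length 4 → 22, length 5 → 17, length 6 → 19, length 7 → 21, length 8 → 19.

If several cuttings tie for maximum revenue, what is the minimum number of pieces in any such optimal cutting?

Consider every possible first cut. r[k] is the best of p[i]+r[k−i] over all sellable i≤k.
r[1] = 3
r[2] = 7
r[3] = 13
r[4] = 22
r[5] = 25  (first piece 1, then r[4]=22)
r[6] = 29  (first piece 2, then r[4]=22)
r[7] = 35  (first piece 3, then r[4]=22)
r[8] = 44  (first piece 4, then r[4]=22)
Maximum revenue is 44.
Now minimize piece count subject to staying optimal: for each k, pieces[k] = 1 + min over i with p[i]+r[k−i]=r[k] of pieces[k−i].
pieces[5] = 2
pieces[6] = 2
pieces[7] = 2
pieces[8] = 2

2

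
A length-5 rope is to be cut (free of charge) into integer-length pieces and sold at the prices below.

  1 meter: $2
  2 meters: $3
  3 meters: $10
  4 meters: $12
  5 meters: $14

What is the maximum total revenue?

Build r[k] bottom-up: r[k] = max over allowed piece i of (p[i] + r[k−i]).
r[1] = 2
r[2] = max(2+2, 3+0) = 4
r[3] = max(2+4, 3+2, 10+0) = 10
r[4] = max(2+10, 3+4, 10+2, 12+0) = 12
r[5] = max(2+12, 3+10, 10+4, 12+2, 14+0) = 14
One optimal cutting: 3 + 1 + 1 → $10 + $2 + $2 = $14.

14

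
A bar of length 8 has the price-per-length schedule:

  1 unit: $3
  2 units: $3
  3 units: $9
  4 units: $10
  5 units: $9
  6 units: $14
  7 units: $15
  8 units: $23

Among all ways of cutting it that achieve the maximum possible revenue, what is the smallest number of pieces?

4

Build r[k] bottom-up: r[k] = max over allowed piece i of (p[i] + r[k−i]).
r[1] = 3
r[2] = 6  (first piece 1, then r[1]=3)
r[3] = 9  (first piece 1, then r[2]=6)
r[4] = 12  (first piece 1, then r[3]=9)
r[5] = 15  (first piece 1, then r[4]=12)
r[6] = 18  (first piece 1, then r[5]=15)
r[7] = 21  (first piece 1, then r[6]=18)
r[8] = 24  (first piece 1, then r[7]=21)
Maximum revenue is $24.
Now minimize piece count subject to staying optimal: for each k, pieces[k] = 1 + min over i with p[i]+r[k−i]=r[k] of pieces[k−i].
pieces[5] = 3
pieces[6] = 2
pieces[7] = 3
pieces[8] = 4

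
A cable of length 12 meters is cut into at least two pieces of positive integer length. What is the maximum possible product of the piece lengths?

81

Let f[k] be the best product for length k (with at least one cut). For each first piece i, the rest contributes max(k−i, f[k−i]).
f[2] = 1×max(1,0) = 1×1 = 1
f[3] = max(1×2, 2×1) = 2
f[4] = max(1×3, 2×2, 3×1) = 4
f[5] = max(1×4, 2×3, 3×2, 4×1) = 6
f[6] = max(1×6, 2×4, 3×3, 4×2, 5×1) = 9
f[7] = max(1×9, 2×6, 3×4, 4×3, 5×2, 6×1) = 12
f[8] = max(1×12, 2×9, 3×6, …, 6×2, 7×1) = 18
f[9] = max(1×18, 2×12, 3×9, …, 7×2, 8×1) = 27
f[10] = max(1×27, 2×18, 3×12, …, 8×2, 9×1) = 36
f[11] = max(1×36, 2×27, 3×18, …, 9×2, 10×1) = 54
f[12] = max(1×54, 2×36, 3×27, …, 10×2, 11×1) = 81
One optimal split: 3 + 3 + 3 + 3; product 3×3×3×3 = 81.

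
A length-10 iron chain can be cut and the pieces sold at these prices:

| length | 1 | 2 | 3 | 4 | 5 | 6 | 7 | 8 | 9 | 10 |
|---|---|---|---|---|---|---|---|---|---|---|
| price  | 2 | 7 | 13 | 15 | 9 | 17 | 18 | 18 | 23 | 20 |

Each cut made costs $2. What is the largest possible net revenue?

37

Build r[k] bottom-up: r[k] = max over allowed piece i of (p[i] + r[k−i]) − 2 per cut.
r[1] = 2
r[2] = max(2+2-2, 7+0) = 7
r[3] = max(2+7-2, 7+2-2, 13+0) = 13
r[4] = max(2+13-2, 7+7-2, 13+2-2, 15+0) = 15
r[5] = max(2+15-2, 7+13-2, 13+7-2, 15+2-2, 9+0) = 18
r[6] = max(2+18-2, 7+15-2, 13+13-2, 15+7-2, 9+2-2, 17+0) = 24
r[7] = max(2+24-2, 7+18-2, 13+15-2, …, 17+2-2, 18+0) = 26
r[8] = max(2+26-2, 7+24-2, 13+18-2, …, 18+2-2, 18+0) = 29
r[9] = max(2+29-2, 7+26-2, 13+24-2, …, 18+2-2, 23+0) = 35
r[10] = max(2+35-2, 7+29-2, 13+26-2, …, 23+2-2, 20+0) = 37
One optimal plan: pieces 4 + 3 + 3 (2 cuts) → $41 − $4 = $37.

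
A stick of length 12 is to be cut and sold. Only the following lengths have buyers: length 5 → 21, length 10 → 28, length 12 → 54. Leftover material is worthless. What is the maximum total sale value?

Consider every possible first cut. f[k] is the best of p[i]+f[k−i] over all sellable i≤k.
f[1] = 0
f[2] = 0
f[3] = 0
f[4] = 0
f[5] = 21
f[6] = 21
f[7] = 21
f[8] = 21
f[9] = 21
f[10] = max(21+21, 28+0) = 42
f[11] = max(21+21, 28+0) = 42
f[12] = max(21+21, 28+0, 54+0) = 54
One optimal cutting: 12 → 54.

54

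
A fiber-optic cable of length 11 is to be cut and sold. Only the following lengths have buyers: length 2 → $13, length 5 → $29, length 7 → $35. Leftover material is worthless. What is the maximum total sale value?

Let f[k] be the best obtainable value from length k. For each k, try every first piece i and keep the best of price[i] + f[k−i].
f[1] = 0
f[2] = 13
f[3] = 13
f[4] = 26  (first piece 2, then f[2]=13)
f[5] = 29
f[6] = 39  (first piece 2, then f[4]=26)
f[7] = 42  (first piece 2, then f[5]=29)
f[8] = 52  (first piece 2, then f[6]=39)
f[9] = 55  (first piece 2, then f[7]=42)
f[10] = 65  (first piece 2, then f[8]=52)
f[11] = 68  (first piece 2, then f[9]=55)
One optimal cutting: 5 + 2 + 2 + 2 → $68.

68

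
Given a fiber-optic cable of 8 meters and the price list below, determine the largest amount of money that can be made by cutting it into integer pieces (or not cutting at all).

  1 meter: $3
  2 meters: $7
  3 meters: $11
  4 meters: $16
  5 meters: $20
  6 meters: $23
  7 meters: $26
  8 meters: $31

32

Let best[k] be the best obtainable value from length k. For each k, try every first piece i and keep the best of price[i] + best[k−i].
best[1] = 3
best[2] = 7
best[3] = 11
best[4] = 16
best[5] = 20
best[6] = 23  (first piece 1, then best[5]=20)
best[7] = 27  (first piece 2, then best[5]=20)
best[8] = 32  (first piece 4, then best[4]=16)
One optimal cutting: 4 + 4 → $16 + $16 = $32.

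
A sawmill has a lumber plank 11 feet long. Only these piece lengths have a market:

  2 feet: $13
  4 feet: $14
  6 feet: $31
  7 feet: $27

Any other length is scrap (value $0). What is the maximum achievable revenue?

65

Consider every possible first cut. f[k] is the best of p[i]+f[k−i] over all sellable i≤k.
f[1] = 0
f[2] = 13
f[3] = 13
f[4] = 26  (first piece 2, then f[2]=13)
f[5] = 26
f[6] = 39  (first piece 2, then f[4]=26)
f[7] = 39
f[8] = 52  (first piece 2, then f[6]=39)
f[9] = 52
f[10] = 65  (first piece 2, then f[8]=52)
f[11] = 65
One optimal cutting: pieces 2 + 2 + 2 + 2 + 2 with 1 foot of scrap → $65.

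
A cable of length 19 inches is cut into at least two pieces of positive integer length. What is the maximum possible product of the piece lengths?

Fill P[k] for k=2..19: at each k try every first piece i and multiply by the better of (k−i) uncut or P[k−i].
P[2] = 1·max(1,0) = 1·1 = 1
P[3] = max(1·2, 2·1) = 2
P[4] = max(1·3, 2·2, 3·1) = 4
P[5] = max(1·4, 2·3, 3·2, 4·1) = 6
P[6] = max(1·6, 2·4, 3·3, 4·2, 5·1) = 9
P[7] = max(1·9, 2·6, 3·4, 4·3, 5·2, 6·1) = 12
P[8] = max(1·12, 2·9, 3·6, …, 6·2, 7·1) = 18
P[9] = max(1·18, 2·12, 3·9, …, 7·2, 8·1) = 27
P[10] = max(1·27, 2·18, 3·12, …, 8·2, 9·1) = 36
P[11] = max(1·36, 2·27, 3·18, …, 9·2, 10·1) = 54
P[12] = max(1·54, 2·36, 3·27, …, 10·2, 11·1) = 81
P[13] = max(1·81, 2·54, 3·36, …, 11·2, 12·1) = 108
P[14] = max(1·108, 2·81, 3·54, …, 12·2, 13·1) = 162
P[15] = max(1·162, 2·108, 3·81, …, 13·2, 14·1) = 243
P[16] = max(1·243, 2·162, 3·108, …, 14·2, 15·1) = 324
P[17] = max(1·324, 2·243, 3·162, …, 15·2, 16·1) = 486
P[18] = max(1·486, 2·324, 3·243, …, 16·2, 17·1) = 729
P[19] = max(1·729, 2·486, 3·324, …, 17·2, 18·1) = 972
One optimal split: 3 + 3 + 3 + 3 + 3 + 2 + 2; product 3·3·3·3·3·2·2 = 972.

972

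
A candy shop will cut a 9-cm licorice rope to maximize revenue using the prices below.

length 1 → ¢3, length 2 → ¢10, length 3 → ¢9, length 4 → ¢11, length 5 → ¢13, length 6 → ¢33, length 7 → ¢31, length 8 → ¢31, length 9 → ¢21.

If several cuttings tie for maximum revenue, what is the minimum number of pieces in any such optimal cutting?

Build r[k] bottom-up: r[k] = max over allowed piece i of (p[i] + r[k−i]).
r[1] = 3
r[2] = max(3+3, 10+0) = 10
r[3] = max(3+10, 10+3, 9+0) = 13
r[4] = max(3+13, 10+10, 9+3, 11+0) = 20
r[5] = max(3+20, 10+13, 9+10, 11+3, 13+0) = 23
r[6] = max(3+23, 10+20, 9+13, 11+10, 13+3, 33+0) = 33
r[7] = max(3+33, 10+23, 9+20, …, 33+3, 31+0) = 36
r[8] = max(3+36, 10+33, 9+23, …, 31+3, 31+0) = 43
r[9] = max(3+43, 10+36, 9+33, …, 31+3, 21+0) = 46
Maximum revenue is ¢46.
Now minimize piece count subject to staying optimal: for each k, pieces[k] = 1 + min over i with p[i]+r[k−i]=r[k] of pieces[k−i].
pieces[6] = 1
pieces[7] = 2
pieces[8] = 2
pieces[9] = 3

3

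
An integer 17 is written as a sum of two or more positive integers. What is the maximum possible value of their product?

486

Let P[k] be the best product for length k (with at least one cut). For each first piece i, the rest contributes max(k−i, P[k−i]).
P[2] = 1·max(1,0) = 1·1 = 1
P[3] = max(1·2, 2·1) = 2
P[4] = max(1·3, 2·2, 3·1) = 4
P[5] = max(1·4, 2·3, 3·2, 4·1) = 6
P[6] = max(1·6, 2·4, 3·3, 4·2, 5·1) = 9
P[7] = max(1·9, 2·6, 3·4, 4·3, 5·2, 6·1) = 12
P[8] = max(1·12, 2·9, 3·6, …, 6·2, 7·1) = 18
P[9] = max(1·18, 2·12, 3·9, …, 7·2, 8·1) = 27
P[10] = max(1·27, 2·18, 3·12, …, 8·2, 9·1) = 36
P[11] = max(1·36, 2·27, 3·18, …, 9·2, 10·1) = 54
P[12] = max(1·54, 2·36, 3·27, …, 10·2, 11·1) = 81
P[13] = max(1·81, 2·54, 3·36, …, 11·2, 12·1) = 108
P[14] = max(1·108, 2·81, 3·54, …, 12·2, 13·1) = 162
P[15] = max(1·162, 2·108, 3·81, …, 13·2, 14·1) = 243
P[16] = max(1·243, 2·162, 3·108, …, 14·2, 15·1) = 324
P[17] = max(1·324, 2·243, 3·162, …, 15·2, 16·1) = 486
One optimal split: 3 + 3 + 3 + 3 + 3 + 2; product 3·3·3·3·3·2 = 486.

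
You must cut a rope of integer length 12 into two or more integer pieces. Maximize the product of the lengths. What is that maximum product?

81

Let g[k] be the best product for length k (with at least one cut). For each first piece i, the rest contributes max(k−i, g[k−i]).
g[2] = 1*max(1,0) = 1*1 = 1
g[3] = max(1*2, 2*1) = 2
g[4] = max(1*3, 2*2, 3*1) = 4
g[5] = max(1*4, 2*3, 3*2, 4*1) = 6
g[6] = max(1*6, 2*4, 3*3, 4*2, 5*1) = 9
g[7] = max(1*9, 2*6, 3*4, 4*3, 5*2, 6*1) = 12
g[8] = max(1*12, 2*9, 3*6, …, 6*2, 7*1) = 18
g[9] = max(1*18, 2*12, 3*9, …, 7*2, 8*1) = 27
g[10] = max(1*27, 2*18, 3*12, …, 8*2, 9*1) = 36
g[11] = max(1*36, 2*27, 3*18, …, 9*2, 10*1) = 54
g[12] = max(1*54, 2*36, 3*27, …, 10*2, 11*1) = 81
One optimal split: 3 + 3 + 3 + 3; product 3*3*3*3 = 81.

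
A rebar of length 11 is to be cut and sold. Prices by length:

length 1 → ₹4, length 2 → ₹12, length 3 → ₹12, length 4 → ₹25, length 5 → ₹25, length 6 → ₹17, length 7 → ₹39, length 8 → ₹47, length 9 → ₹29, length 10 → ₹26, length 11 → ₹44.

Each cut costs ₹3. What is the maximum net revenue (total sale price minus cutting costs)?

Build r[k] bottom-up: r[k] = max over allowed piece i of (p[i] + r[k−i]) − 3 per cut.
r[1] = 4
r[2] = 12
r[3] = 13  (first piece 1, then r[2]=12)
r[4] = 25
r[5] = 26  (first piece 1, then r[4]=25)
r[6] = 34  (first piece 2, then r[4]=25)
r[7] = 39
r[8] = 47  (first piece 4, then r[4]=25)
r[9] = 48  (first piece 1, then r[8]=47)
r[10] = 56  (first piece 2, then r[8]=47)
r[11] = 61  (first piece 4, then r[7]=39)
One optimal plan: pieces 7 + 4 (1 cut) → ₹64 − ₹3 = ₹61.

61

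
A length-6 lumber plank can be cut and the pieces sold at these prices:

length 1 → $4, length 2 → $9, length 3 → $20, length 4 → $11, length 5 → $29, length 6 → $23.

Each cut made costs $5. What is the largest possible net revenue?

35

Consider every possible first cut. r[k] is the best of p[i]+r[k−i] over all sellable i≤k, charging 5 whenever i<k.
r[1] = 4
r[2] = 9
r[3] = 20
r[4] = 19  (first piece 1, then r[3]=20)
r[5] = 29
r[6] = 35  (first piece 3, then r[3]=20)
One optimal plan: pieces 3 + 3 (1 cut) → $40 − $5 = $35.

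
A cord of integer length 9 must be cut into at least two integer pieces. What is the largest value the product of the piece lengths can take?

27

Let m[k] be the best product for length k (with at least one cut). For each first piece i, the rest contributes max(k−i, m[k−i]).
m[2] = 1·max(1,0) = 1·1 = 1
m[3] = 1·max(2,1) = 1·2 = 2
m[4] = 2·max(2,1) = 2·2 = 4
m[5] = 2·max(3,2) = 2·3 = 6
m[6] = 3·max(3,2) = 3·3 = 9
m[7] = 2·max(5,6) = 2·6 = 12
m[8] = 2·max(6,9) = 2·9 = 18
m[9] = 3·max(6,9) = 3·9 = 27
One optimal split: 3 + 3 + 3; product 3·3·3 = 27.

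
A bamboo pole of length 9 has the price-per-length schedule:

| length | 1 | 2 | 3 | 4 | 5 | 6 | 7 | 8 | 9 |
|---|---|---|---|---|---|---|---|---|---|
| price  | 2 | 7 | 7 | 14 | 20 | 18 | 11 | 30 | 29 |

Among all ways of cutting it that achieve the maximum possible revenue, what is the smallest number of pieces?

2

Consider every possible first cut. r[k] is the best of p[i]+r[k−i] over all sellable i≤k.
r[1] = 2
r[2] = max(2+2, 7+0) = 7
r[3] = max(2+7, 7+2, 7+0) = 9
r[4] = max(2+9, 7+7, 7+2, 14+0) = 14
r[5] = max(2+14, 7+9, 7+7, 14+2, 20+0) = 20
r[6] = max(2+20, 7+14, 7+9, 14+7, 20+2, 18+0) = 22
r[7] = max(2+22, 7+20, 7+14, …, 18+2, 11+0) = 27
r[8] = max(2+27, 7+22, 7+20, …, 11+2, 30+0) = 30
r[9] = max(2+30, 7+27, 7+22, …, 30+2, 29+0) = 34
Maximum revenue is $34.
Now minimize piece count subject to staying optimal: for each k, pieces[k] = 1 + min over i with p[i]+r[k−i]=r[k] of pieces[k−i].
pieces[6] = 2
pieces[7] = 2
pieces[8] = 1
pieces[9] = 2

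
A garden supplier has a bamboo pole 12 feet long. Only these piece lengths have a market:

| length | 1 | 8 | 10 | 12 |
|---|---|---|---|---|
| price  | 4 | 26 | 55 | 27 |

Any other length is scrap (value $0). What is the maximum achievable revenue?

Let best[k] be the best obtainable value from length k. For each k, try every first piece i and keep the best of price[i] + best[k−i].
best[1] = 4
best[2] = 8  (first piece 1, then best[1]=4)
best[3] = 12  (first piece 1, then best[2]=8)
best[4] = 16  (first piece 1, then best[3]=12)
best[5] = 20  (first piece 1, then best[4]=16)
best[6] = 24  (first piece 1, then best[5]=20)
best[7] = 28  (first piece 1, then best[6]=24)
best[8] = 32  (first piece 1, then best[7]=28)
best[9] = 36  (first piece 1, then best[8]=32)
best[10] = 55
best[11] = 59  (first piece 1, then best[10]=55)
best[12] = 63  (first piece 1, then best[11]=59)
One optimal cutting: 10 + 1 + 1 → $63.

63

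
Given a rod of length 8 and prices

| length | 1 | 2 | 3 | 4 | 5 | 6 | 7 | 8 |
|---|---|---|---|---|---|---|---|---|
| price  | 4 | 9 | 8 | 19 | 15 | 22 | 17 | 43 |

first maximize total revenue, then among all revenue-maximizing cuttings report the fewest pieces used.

1

Consider every possible first cut. r[k] is the best of p[i]+r[k−i] over all sellable i≤k.
r[1] = 4
r[2] = 9
r[3] = 13  (first piece 1, then r[2]=9)
r[4] = 19
r[5] = 23  (first piece 1, then r[4]=19)
r[6] = 28  (first piece 2, then r[4]=19)
r[7] = 32  (first piece 1, then r[6]=28)
r[8] = 43
Maximum revenue is $43.
Now minimize piece count subject to staying optimal: for each k, pieces[k] = 1 + min over i with p[i]+r[k−i]=r[k] of pieces[k−i].
pieces[5] = 2
pieces[6] = 2
pieces[7] = 3
pieces[8] = 1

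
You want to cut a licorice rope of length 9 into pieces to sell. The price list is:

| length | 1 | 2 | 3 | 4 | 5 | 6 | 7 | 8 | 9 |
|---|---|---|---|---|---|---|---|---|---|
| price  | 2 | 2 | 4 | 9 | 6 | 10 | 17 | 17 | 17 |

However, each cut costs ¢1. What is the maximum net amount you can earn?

19

Let net[k] be the best obtainable value from length k. For each k, try every first piece i and keep the best of price[i] + net[k−i] minus the 1 cut fee when i<k.
net[1] = 2
net[2] = max(2+2-1, 2+0) = 3
net[3] = max(2+3-1, 2+2-1, 4+0) = 4
net[4] = max(2+4-1, 2+3-1, 4+2-1, 9+0) = 9
net[5] = max(2+9-1, 2+4-1, 4+3-1, 9+2-1, 6+0) = 10
net[6] = max(2+10-1, 2+9-1, 4+4-1, 9+3-1, 6+2-1, 10+0) = 11
net[7] = max(2+11-1, 2+10-1, 4+9-1, …, 10+2-1, 17+0) = 17
net[8] = max(2+17-1, 2+11-1, 4+10-1, …, 17+2-1, 17+0) = 18
net[9] = max(2+18-1, 2+17-1, 4+11-1, …, 17+2-1, 17+0) = 19
One optimal plan: pieces 7 + 1 + 1 (2 cuts) → ¢21 − ¢2 = ¢19.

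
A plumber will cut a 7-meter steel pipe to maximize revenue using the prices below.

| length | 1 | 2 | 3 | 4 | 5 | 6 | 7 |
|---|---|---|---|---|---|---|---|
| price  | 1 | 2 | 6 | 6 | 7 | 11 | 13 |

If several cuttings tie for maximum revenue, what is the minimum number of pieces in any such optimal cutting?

1

Consider every possible first cut. r[k] is the best of p[i]+r[k−i] over all sellable i≤k.
r[1] = 1
r[2] = max(1+1, 2+0) = 2
r[3] = max(1+2, 2+1, 6+0) = 6
r[4] = max(1+6, 2+2, 6+1, 6+0) = 7
r[5] = max(1+7, 2+6, 6+2, 6+1, 7+0) = 8
r[6] = max(1+8, 2+7, 6+6, 6+2, 7+1, 11+0) = 12
r[7] = max(1+12, 2+8, 6+7, …, 11+1, 13+0) = 13
Maximum revenue is $13.
Now minimize piece count subject to staying optimal: for each k, pieces[k] = 1 + min over i with p[i]+r[k−i]=r[k] of pieces[k−i].
pieces[4] = 2
pieces[5] = 2
pieces[6] = 2
pieces[7] = 1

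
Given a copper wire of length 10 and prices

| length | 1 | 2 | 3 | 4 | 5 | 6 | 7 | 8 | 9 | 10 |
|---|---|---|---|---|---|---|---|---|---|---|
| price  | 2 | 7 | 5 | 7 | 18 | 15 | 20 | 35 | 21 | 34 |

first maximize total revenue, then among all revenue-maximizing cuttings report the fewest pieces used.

2

Consider every possible first cut. r[k] is the best of p[i]+r[k−i] over all sellable i≤k.
r[1] = 2
r[2] = 7
r[3] = 9  (first piece 1, then r[2]=7)
r[4] = 14  (first piece 2, then r[2]=7)
r[5] = 18
r[6] = 21  (first piece 2, then r[4]=14)
r[7] = 25  (first piece 2, then r[5]=18)
r[8] = 35
r[9] = 37  (first piece 1, then r[8]=35)
r[10] = 42  (first piece 2, then r[8]=35)
Maximum revenue is €42.
Now minimize piece count subject to staying optimal: for each k, pieces[k] = 1 + min over i with p[i]+r[k−i]=r[k] of pieces[k−i].
pieces[7] = 2
pieces[8] = 1
pieces[9] = 2
pieces[10] = 2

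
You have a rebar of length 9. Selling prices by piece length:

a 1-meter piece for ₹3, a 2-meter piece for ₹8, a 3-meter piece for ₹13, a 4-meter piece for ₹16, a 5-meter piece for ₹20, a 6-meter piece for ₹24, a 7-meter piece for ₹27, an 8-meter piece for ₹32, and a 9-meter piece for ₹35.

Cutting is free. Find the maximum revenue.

39

Consider every possible first cut. best[k] is the best of p[i]+best[k−i] over all sellable i≤k.
best[1] = 3
best[2] = max(3+3, 8+0) = 8
best[3] = max(3+8, 8+3, 13+0) = 13
best[4] = max(3+13, 8+8, 13+3, 16+0) = 16
best[5] = max(3+16, 8+13, 13+8, 16+3, 20+0) = 21
best[6] = max(3+21, 8+16, 13+13, 16+8, 20+3, 24+0) = 26
best[7] = max(3+26, 8+21, 13+16, …, 24+3, 27+0) = 29
best[8] = max(3+29, 8+26, 13+21, …, 27+3, 32+0) = 34
best[9] = max(3+34, 8+29, 13+26, …, 32+3, 35+0) = 39
One optimal cutting: 3 + 3 + 3 → ₹13 + ₹13 + ₹13 = ₹39.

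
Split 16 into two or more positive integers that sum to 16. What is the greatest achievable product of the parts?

324

Fill g[k] for k=2..16: at each k try every first piece i and multiply by the better of (k−i) uncut or g[k−i].
g[2] = 1*max(1,0) = 1*1 = 1
g[3] = max(1*2, 2*1) = 2
g[4] = max(1*3, 2*2, 3*1) = 4
g[5] = max(1*4, 2*3, 3*2, 4*1) = 6
g[6] = max(1*6, 2*4, 3*3, 4*2, 5*1) = 9
g[7] = max(1*9, 2*6, 3*4, 4*3, 5*2, 6*1) = 12
g[8] = max(1*12, 2*9, 3*6, …, 6*2, 7*1) = 18
g[9] = max(1*18, 2*12, 3*9, …, 7*2, 8*1) = 27
g[10] = max(1*27, 2*18, 3*12, …, 8*2, 9*1) = 36
g[11] = max(1*36, 2*27, 3*18, …, 9*2, 10*1) = 54
g[12] = max(1*54, 2*36, 3*27, …, 10*2, 11*1) = 81
g[13] = max(1*81, 2*54, 3*36, …, 11*2, 12*1) = 108
g[14] = max(1*108, 2*81, 3*54, …, 12*2, 13*1) = 162
g[15] = max(1*162, 2*108, 3*81, …, 13*2, 14*1) = 243
g[16] = max(1*243, 2*162, 3*108, …, 14*2, 15*1) = 324
One optimal split: 3 + 3 + 3 + 3 + 2 + 2; product 3*3*3*3*2*2 = 324.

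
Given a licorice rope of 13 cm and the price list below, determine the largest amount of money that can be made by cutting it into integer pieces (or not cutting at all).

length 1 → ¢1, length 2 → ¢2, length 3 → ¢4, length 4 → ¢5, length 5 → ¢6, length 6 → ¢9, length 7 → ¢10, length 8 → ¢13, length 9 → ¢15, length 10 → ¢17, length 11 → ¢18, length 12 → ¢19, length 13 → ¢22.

22

Let v[k] be the best obtainable value from length k. For each k, try every first piece i and keep the best of price[i] + v[k−i].
v[1] = 1
v[2] = max(1+1, 2+0) = 2
v[3] = max(1+2, 2+1, 4+0) = 4
v[4] = max(1+4, 2+2, 4+1, 5+0) = 5
v[5] = max(1+5, 2+4, 4+2, 5+1, 6+0) = 6
v[6] = max(1+6, 2+5, 4+4, 5+2, 6+1, 9+0) = 9
v[7] = max(1+9, 2+6, 4+5, …, 9+1, 10+0) = 10
v[8] = max(1+10, 2+9, 4+6, …, 10+1, 13+0) = 13
v[9] = max(1+13, 2+10, 4+9, …, 13+1, 15+0) = 15
v[10] = max(1+15, 2+13, 4+10, …, 15+1, 17+0) = 17
v[11] = max(1+17, 2+15, 4+13, …, 17+1, 18+0) = 18
v[12] = max(1+18, 2+17, 4+15, …, 18+1, 19+0) = 19
v[13] = max(1+19, 2+18, 4+17, …, 19+1, 22+0) = 22
Best is to sell the whole 13-cm piece uncut for ¢22.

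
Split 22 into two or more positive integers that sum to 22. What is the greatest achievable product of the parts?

Let f[k] be the best product for length k (with at least one cut). For each first piece i, the rest contributes max(k−i, f[k−i]).
Small cases: f[2]=1, f[3]=2, f[4]=4, f[5]=6, f[6]=9, f[7]=12, f[8]=18, f[9]=27, f[10]=36, f[11]=54, f[12]=81, f[13]=108, f[14]=162, f[15]=243, f[16]=324.
f[17] = max(1×324, 2×243, 3×162, …, 15×2, 16×1) = 486
f[18] = max(1×486, 2×324, 3×243, …, 16×2, 17×1) = 729
f[19] = max(1×729, 2×486, 3×324, …, 17×2, 18×1) = 972
f[20] = max(1×972, 2×729, 3×486, …, 18×2, 19×1) = 1458
f[21] = max(1×1458, 2×972, 3×729, …, 19×2, 20×1) = 2187
f[22] = max(1×2187, 2×1458, 3×972, …, 20×2, 21×1) = 2916
One optimal split: 3 + 3 + 3 + 3 + 3 + 3 + 2 + 2; product 3×3×3×3×3×3×2×2 = 2916.

2916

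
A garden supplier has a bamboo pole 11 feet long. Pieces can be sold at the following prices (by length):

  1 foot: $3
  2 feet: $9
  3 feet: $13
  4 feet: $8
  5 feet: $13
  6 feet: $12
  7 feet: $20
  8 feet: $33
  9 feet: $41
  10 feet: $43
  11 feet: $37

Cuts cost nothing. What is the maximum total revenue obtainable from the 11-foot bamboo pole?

Consider every possible first cut. best[k] is the best of p[i]+best[k−i] over all sellable i≤k.
best[1] = 3
best[2] = 9
best[3] = 13
best[4] = 18  (first piece 2, then best[2]=9)
best[5] = 22  (first piece 2, then best[3]=13)
best[6] = 27  (first piece 2, then best[4]=18)
best[7] = 31  (first piece 2, then best[5]=22)
best[8] = 36  (first piece 2, then best[6]=27)
best[9] = 41
best[10] = 45  (first piece 2, then best[8]=36)
best[11] = 50  (first piece 2, then best[9]=41)
One optimal cutting: 9 + 2 → $41 + $9 = $50.

50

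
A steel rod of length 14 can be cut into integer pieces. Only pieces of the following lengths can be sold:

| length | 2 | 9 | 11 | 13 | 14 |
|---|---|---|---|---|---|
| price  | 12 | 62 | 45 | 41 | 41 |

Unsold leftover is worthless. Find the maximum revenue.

86

Let best[k] be the best obtainable value from length k. For each k, try every first piece i and keep the best of price[i] + best[k−i].
best[1] = 0
best[2] = 12
best[3] = 12
best[4] = 24  (first piece 2, then best[2]=12)
best[5] = 24
best[6] = 36  (first piece 2, then best[4]=24)
best[7] = 36
best[8] = 48  (first piece 2, then best[6]=36)
best[9] = max(12+36, 62+0) = 62
best[10] = max(12+48, 62+0) = 62
best[11] = max(12+62, 62+12, 45+0) = 74
best[12] = max(12+62, 62+12, 45+0) = 74
best[13] = max(12+74, 62+24, 45+12, 41+0) = 86
best[14] = max(12+74, 62+24, 45+12, 41+0, 41+0) = 86
One optimal cutting: pieces 9 + 2 + 2 with 1 unit of scrap → $86.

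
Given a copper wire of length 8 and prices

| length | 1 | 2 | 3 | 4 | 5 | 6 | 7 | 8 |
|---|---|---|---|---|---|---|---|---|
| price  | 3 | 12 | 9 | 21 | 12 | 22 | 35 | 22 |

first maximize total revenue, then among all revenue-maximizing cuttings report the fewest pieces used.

4

Build r[k] bottom-up: r[k] = max over allowed piece i of (p[i] + r[k−i]).
r[1] = 3
r[2] = max(3+3, 12+0) = 12
r[3] = max(3+12, 12+3, 9+0) = 15
r[4] = max(3+15, 12+12, 9+3, 21+0) = 24
r[5] = max(3+24, 12+15, 9+12, 21+3, 12+0) = 27
r[6] = max(3+27, 12+24, 9+15, 21+12, 12+3, 22+0) = 36
r[7] = max(3+36, 12+27, 9+24, …, 22+3, 35+0) = 39
r[8] = max(3+39, 12+36, 9+27, …, 35+3, 22+0) = 48
Maximum revenue is €48.
Now minimize piece count subject to staying optimal: for each k, pieces[k] = 1 + min over i with p[i]+r[k−i]=r[k] of pieces[k−i].
pieces[5] = 3
pieces[6] = 3
pieces[7] = 4
pieces[8] = 4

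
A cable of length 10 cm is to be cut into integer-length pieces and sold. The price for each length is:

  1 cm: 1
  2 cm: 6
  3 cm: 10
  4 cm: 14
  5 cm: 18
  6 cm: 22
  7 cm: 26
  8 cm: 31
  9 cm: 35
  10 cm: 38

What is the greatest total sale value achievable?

38

Let r[k] be the best obtainable value from length k. For each k, try every first piece i and keep the best of price[i] + r[k−i].
r[1] = 1
r[2] = max(1+1, 6+0) = 6
r[3] = max(1+6, 6+1, 10+0) = 10
r[4] = max(1+10, 6+6, 10+1, 14+0) = 14
r[5] = max(1+14, 6+10, 10+6, 14+1, 18+0) = 18
r[6] = max(1+18, 6+14, 10+10, 14+6, 18+1, 22+0) = 22
r[7] = max(1+22, 6+18, 10+14, …, 22+1, 26+0) = 26
r[8] = max(1+26, 6+22, 10+18, …, 26+1, 31+0) = 31
r[9] = max(1+31, 6+26, 10+22, …, 31+1, 35+0) = 35
r[10] = max(1+35, 6+31, 10+26, …, 35+1, 38+0) = 38
Best is to sell the whole 10-cm piece uncut for 38.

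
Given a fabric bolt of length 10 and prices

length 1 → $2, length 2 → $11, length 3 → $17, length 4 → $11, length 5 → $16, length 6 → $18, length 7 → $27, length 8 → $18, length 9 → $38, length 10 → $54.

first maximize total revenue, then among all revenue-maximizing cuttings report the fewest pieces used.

Let r[k] be the best obtainable value from length k. For each k, try every first piece i and keep the best of price[i] + r[k−i].
r[1] = 2
r[2] = max(2+2, 11+0) = 11
r[3] = max(2+11, 11+2, 17+0) = 17
r[4] = max(2+17, 11+11, 17+2, 11+0) = 22
r[5] = max(2+22, 11+17, 17+11, 11+2, 16+0) = 28
r[6] = max(2+28, 11+22, 17+17, 11+11, 16+2, 18+0) = 34
r[7] = max(2+34, 11+28, 17+22, …, 18+2, 27+0) = 39
r[8] = max(2+39, 11+34, 17+28, …, 27+2, 18+0) = 45
r[9] = max(2+45, 11+39, 17+34, …, 18+2, 38+0) = 51
r[10] = max(2+51, 11+45, 17+39, …, 38+2, 54+0) = 56
Maximum revenue is $56.
Now minimize piece count subject to staying optimal: for each k, pieces[k] = 1 + min over i with p[i]+r[k−i]=r[k] of pieces[k−i].
pieces[7] = 3
pieces[8] = 3
pieces[9] = 3
pieces[10] = 4

4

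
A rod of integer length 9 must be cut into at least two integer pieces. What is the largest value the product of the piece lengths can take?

27

Fill g[k] for k=2..9: at each k try every first piece i and multiply by the better of (k−i) uncut or g[k−i].
g[2] = 1×max(1,0) = 1×1 = 1
g[3] = 1×max(2,1) = 1×2 = 2
g[4] = 2×max(2,1) = 2×2 = 4
g[5] = 2×max(3,2) = 2×3 = 6
g[6] = 3×max(3,2) = 3×3 = 9
g[7] = 2×max(5,6) = 2×6 = 12
g[8] = 2×max(6,9) = 2×9 = 18
g[9] = 3×max(6,9) = 3×9 = 27
One optimal split: 3 + 3 + 3; product 3×3×3 = 27.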